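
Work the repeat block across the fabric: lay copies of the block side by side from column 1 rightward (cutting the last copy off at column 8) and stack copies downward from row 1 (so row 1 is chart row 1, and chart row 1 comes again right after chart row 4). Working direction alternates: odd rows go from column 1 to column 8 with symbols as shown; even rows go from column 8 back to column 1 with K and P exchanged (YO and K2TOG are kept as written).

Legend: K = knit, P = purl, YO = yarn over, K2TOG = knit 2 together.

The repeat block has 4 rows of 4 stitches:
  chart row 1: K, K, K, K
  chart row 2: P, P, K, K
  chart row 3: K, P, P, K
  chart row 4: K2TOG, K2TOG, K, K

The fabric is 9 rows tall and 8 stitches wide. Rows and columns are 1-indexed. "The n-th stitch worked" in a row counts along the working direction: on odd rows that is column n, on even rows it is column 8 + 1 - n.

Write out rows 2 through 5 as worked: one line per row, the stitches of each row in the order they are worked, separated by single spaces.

Row 2: chart row 2, WS - tiled (columns 1-8): P P K K P P K K; work from column 8 back to 1 with K<->P swapped.
Row 3: chart row 3, RS - tile across columns 1-8 and work as-is.
Row 4: chart row 4, WS - tiled (columns 1-8): K2TOG K2TOG K K K2TOG K2TOG K K; work from column 8 back to 1 with K<->P swapped.
Row 5: chart row 1, RS - tile across columns 1-8 and work as-is.

== ROWS AS WORKED ==
P P K K P P K K
K P P K K P P K
P P K2TOG K2TOG P P K2TOG K2TOG
K K K K K K K K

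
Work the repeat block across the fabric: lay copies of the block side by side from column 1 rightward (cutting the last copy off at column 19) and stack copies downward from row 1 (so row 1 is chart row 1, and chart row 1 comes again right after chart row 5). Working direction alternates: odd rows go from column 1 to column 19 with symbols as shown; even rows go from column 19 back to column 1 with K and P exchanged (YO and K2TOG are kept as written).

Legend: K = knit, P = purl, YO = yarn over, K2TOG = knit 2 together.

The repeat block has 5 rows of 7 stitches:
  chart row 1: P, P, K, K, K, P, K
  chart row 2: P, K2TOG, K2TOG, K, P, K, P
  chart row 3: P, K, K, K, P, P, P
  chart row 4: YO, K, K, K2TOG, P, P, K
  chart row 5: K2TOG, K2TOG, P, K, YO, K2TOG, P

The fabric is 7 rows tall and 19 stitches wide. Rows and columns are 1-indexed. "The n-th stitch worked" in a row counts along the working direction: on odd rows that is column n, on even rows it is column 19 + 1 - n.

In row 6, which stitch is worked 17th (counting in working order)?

Result:
P

Derivation:
Row 6: (6-1) mod 5 = 0, so use chart row 1. Even row -> WS.
Chart row 1 tiled across columns 1-19: P P K K K P K P P K K K P K P P K K K
Wrong side: read the tiled row from column 19 down to 1 and exchange K with P (leave YO, K2TOG).
Row 6 as worked: P P P K K P K P P P K K P K P P P K K
The 17th stitch worked is P.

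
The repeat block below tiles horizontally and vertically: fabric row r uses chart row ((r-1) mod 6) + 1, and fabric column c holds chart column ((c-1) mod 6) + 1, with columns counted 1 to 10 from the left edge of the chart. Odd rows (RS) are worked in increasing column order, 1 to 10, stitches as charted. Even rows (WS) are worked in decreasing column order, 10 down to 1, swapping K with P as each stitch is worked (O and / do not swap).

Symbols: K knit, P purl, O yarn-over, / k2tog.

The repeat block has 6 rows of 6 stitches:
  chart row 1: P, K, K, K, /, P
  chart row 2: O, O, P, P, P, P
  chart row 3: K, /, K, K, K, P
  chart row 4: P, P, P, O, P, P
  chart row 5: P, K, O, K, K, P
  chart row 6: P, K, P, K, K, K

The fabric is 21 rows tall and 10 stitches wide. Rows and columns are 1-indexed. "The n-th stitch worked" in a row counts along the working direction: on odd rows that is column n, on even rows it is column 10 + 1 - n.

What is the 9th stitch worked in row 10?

Stitch:
K

Derivation:
Row 10 uses chart row ((10-1) mod 6)+1 = 4. Row 10 is even, so WS.
Chart row 4 tiled across columns 1-10: P P P O P P P P P O
Wrong side: read the tiled row from column 10 down to 1 and exchange K with P (leave O, /).
Row 10 as worked: O K K K K K O K K K
Stitch 9 in working order -> K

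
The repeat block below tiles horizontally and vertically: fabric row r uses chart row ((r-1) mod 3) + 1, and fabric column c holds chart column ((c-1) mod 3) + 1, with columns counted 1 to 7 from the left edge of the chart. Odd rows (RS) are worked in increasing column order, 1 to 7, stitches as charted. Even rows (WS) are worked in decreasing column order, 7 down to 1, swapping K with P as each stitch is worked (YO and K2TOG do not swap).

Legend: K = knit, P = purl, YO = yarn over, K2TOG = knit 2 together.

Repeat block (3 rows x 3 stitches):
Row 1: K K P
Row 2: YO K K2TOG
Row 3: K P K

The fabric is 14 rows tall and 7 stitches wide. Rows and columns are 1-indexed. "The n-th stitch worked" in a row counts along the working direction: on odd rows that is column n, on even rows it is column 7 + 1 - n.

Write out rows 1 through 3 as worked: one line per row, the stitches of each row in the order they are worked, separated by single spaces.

== ROWS AS WORKED ==
K K P K K P K
YO K2TOG P YO K2TOG P YO
K P K K P K K

Derivation:
Row 1: chart row 1, RS - tile across columns 1-7 and work as-is.
Row 2: chart row 2, WS - tiled (columns 1-7): YO K K2TOG YO K K2TOG YO; work from column 7 back to 1 with K<->P swapped.
Row 3: chart row 3, RS - tile across columns 1-7 and work as-is.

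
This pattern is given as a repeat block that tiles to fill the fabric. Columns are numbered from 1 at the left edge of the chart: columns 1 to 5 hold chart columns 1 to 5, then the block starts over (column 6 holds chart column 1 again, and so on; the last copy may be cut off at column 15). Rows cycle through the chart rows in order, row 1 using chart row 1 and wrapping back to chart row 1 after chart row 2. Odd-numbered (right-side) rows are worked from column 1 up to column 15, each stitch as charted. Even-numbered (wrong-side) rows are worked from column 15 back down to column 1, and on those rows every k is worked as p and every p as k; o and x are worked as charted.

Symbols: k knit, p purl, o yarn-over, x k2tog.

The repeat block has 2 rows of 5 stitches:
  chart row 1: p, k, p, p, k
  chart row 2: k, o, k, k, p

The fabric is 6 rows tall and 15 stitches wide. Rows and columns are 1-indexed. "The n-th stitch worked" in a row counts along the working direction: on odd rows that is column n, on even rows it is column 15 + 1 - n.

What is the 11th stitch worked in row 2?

For row 2: chart row = ((2-1) mod 2) + 1 = 2; this is a WS (even) row.
Chart row 2 tiled across columns 1-15: k o k k p k o k k p k o k k p
Wrong side: read the tiled row from column 15 down to 1 and exchange k with p (leave o, x).
Row 2 as worked: k p p o p k p p o p k p p o p
The 11th stitch worked is k.

Stitch:
k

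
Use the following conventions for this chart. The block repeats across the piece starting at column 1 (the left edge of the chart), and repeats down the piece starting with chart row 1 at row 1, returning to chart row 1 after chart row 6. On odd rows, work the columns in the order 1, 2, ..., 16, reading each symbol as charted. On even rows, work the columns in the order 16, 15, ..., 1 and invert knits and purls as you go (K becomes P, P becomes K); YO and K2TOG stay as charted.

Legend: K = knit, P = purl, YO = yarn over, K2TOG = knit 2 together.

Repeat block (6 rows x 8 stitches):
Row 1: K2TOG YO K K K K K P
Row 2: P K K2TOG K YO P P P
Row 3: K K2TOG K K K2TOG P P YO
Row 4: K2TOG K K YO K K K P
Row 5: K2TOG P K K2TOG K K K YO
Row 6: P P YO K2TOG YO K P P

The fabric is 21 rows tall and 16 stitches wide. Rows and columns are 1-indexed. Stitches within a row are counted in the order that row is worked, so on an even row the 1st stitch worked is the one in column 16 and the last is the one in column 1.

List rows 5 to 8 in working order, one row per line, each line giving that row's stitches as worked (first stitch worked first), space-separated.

Result:
K2TOG P K K2TOG K K K YO K2TOG P K K2TOG K K K YO
K K P YO K2TOG YO K K K K P YO K2TOG YO K K
K2TOG YO K K K K K P K2TOG YO K K K K K P
K K K YO P K2TOG P K K K K YO P K2TOG P K

Derivation:
Row 5: chart row 5, RS - tile across columns 1-16 and work as-is.
Row 6: chart row 6, WS - tiled (columns 1-16): P P YO K2TOG YO K P P P P YO K2TOG YO K P P; work from column 16 back to 1 with K<->P swapped.
Row 7: chart row 1, RS - tile across columns 1-16 and work as-is.
Row 8: chart row 2, WS - tiled (columns 1-16): P K K2TOG K YO P P P P K K2TOG K YO P P P; work from column 16 back to 1 with K<->P swapped.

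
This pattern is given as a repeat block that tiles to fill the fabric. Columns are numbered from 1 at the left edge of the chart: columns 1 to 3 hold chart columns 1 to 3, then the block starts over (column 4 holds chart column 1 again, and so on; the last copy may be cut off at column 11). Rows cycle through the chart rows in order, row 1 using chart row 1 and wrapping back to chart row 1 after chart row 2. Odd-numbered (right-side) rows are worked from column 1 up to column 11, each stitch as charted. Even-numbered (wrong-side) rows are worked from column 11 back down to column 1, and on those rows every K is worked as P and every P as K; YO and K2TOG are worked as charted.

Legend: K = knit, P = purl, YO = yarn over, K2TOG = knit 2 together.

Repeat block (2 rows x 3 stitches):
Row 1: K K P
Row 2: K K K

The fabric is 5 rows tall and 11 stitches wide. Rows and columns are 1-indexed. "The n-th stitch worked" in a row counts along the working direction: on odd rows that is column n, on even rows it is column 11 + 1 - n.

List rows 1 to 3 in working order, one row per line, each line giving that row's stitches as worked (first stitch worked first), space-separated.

Rows as worked:
K K P K K P K K P K K
P P P P P P P P P P P
K K P K K P K K P K K

Derivation:
Row 1: chart row 1, RS - tile across columns 1-11 and work as-is.
Row 2: chart row 2, WS - tiled (columns 1-11): K K K K K K K K K K K; work from column 11 back to 1 with K<->P swapped.
Row 3: chart row 1, RS - tile across columns 1-11 and work as-is.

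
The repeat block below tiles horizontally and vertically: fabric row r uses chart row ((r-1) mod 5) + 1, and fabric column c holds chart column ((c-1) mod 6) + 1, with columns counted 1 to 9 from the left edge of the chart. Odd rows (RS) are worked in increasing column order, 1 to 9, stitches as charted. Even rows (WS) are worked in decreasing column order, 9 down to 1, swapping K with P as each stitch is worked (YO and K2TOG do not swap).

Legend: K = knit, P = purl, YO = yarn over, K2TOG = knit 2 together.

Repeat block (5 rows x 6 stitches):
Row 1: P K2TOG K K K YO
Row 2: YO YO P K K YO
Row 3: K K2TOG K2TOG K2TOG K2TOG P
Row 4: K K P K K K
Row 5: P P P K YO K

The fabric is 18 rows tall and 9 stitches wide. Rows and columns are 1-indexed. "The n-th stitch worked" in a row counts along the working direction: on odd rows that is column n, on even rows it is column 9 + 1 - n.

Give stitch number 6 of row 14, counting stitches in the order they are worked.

Result:
P

Derivation:
For row 14: chart row = ((14-1) mod 5) + 1 = 4; this is a WS (even) row.
Chart row 4 tiled across columns 1-9: K K P K K K K K P
WS: work from column 9 back to column 1 (reverse the tiled row), swapping K<->P (YO and K2TOG unchanged).
Row 14 as worked: K P P P P P K P P
Counting 6 along the worked row gives P.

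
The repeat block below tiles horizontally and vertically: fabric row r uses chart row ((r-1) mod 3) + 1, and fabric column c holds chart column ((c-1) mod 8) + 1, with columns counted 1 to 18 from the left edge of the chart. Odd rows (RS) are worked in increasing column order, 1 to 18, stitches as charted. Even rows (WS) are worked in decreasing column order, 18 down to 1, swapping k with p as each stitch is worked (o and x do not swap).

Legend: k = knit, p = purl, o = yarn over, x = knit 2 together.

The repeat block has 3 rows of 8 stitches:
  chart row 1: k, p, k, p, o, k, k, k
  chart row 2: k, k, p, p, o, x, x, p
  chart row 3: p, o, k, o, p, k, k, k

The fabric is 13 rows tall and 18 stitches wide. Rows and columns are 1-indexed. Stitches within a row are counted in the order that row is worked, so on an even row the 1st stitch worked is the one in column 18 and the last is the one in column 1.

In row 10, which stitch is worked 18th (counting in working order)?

Result:
p

Derivation:
Row 10: (10-1) mod 3 = 0, so use chart row 1. Even row -> WS.
Chart row 1 tiled across columns 1-18: k p k p o k k k k p k p o k k k k p
WS row: flip the tiled sequence (start at column 18) and apply k<->p; o and x stay.
Row 10 as worked: k p p p p o k p k p p p p o k p k p
Stitch 18 in working order -> p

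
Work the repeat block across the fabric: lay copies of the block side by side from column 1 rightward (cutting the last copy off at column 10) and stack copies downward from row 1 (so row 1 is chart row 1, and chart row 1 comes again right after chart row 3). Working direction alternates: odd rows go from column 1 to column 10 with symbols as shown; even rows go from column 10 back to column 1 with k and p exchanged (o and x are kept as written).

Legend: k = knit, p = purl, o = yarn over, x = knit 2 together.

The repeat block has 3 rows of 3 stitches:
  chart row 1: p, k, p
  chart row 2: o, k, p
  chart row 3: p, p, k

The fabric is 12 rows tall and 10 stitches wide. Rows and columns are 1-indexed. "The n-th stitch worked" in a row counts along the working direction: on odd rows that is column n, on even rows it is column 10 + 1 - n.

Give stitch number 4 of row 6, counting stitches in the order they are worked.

For row 6: chart row = ((6-1) mod 3) + 1 = 3; this is a WS (even) row.
Chart row 3 tiled across columns 1-10: p p k p p k p p k p
WS row: flip the tiled sequence (start at column 10) and apply k<->p; o and x stay.
Row 6 as worked: k p k k p k k p k k
The 4th stitch worked is k.

Result:
k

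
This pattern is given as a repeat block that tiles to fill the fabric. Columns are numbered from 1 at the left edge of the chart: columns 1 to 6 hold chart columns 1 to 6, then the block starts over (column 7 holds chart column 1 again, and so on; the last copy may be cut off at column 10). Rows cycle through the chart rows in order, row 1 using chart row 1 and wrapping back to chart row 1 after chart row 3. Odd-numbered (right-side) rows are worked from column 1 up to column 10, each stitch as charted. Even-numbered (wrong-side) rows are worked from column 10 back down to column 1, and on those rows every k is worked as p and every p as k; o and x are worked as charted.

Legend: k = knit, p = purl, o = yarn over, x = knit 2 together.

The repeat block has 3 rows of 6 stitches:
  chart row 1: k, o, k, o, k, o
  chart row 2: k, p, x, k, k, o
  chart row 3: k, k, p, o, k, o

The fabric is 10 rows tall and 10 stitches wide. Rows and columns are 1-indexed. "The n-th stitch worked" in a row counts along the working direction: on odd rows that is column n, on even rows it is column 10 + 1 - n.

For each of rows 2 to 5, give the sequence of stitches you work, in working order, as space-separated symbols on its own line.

Row 2: chart row 2, WS - tiled (columns 1-10): k p x k k o k p x k; work from column 10 back to 1 with k<->p swapped.
Row 3: chart row 3, RS - tile across columns 1-10 and work as-is.
Row 4: chart row 1, WS - tiled (columns 1-10): k o k o k o k o k o; work from column 10 back to 1 with k<->p swapped.
Row 5: chart row 2, RS - tile across columns 1-10 and work as-is.

Rows as worked:
p x k p o p p x k p
k k p o k o k k p o
o p o p o p o p o p
k p x k k o k p x k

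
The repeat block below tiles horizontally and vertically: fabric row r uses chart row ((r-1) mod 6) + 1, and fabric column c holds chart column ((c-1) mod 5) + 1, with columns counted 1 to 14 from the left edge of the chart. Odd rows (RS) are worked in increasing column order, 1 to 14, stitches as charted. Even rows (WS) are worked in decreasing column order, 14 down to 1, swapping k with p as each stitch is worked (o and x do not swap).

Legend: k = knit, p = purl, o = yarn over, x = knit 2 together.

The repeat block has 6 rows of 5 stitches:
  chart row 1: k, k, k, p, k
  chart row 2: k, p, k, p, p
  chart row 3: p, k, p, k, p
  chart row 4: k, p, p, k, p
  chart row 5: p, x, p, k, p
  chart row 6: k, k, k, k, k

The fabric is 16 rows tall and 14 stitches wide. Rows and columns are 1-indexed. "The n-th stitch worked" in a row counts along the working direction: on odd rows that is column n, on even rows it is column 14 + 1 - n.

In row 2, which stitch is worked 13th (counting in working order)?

Result:
k

Derivation:
For row 2: chart row = ((2-1) mod 6) + 1 = 2; this is a WS (even) row.
Chart row 2 tiled across columns 1-14: k p k p p k p k p p k p k p
WS: work from column 14 back to column 1 (reverse the tiled row), swapping k<->p (o and x unchanged).
Row 2 as worked: k p k p k k p k p k k p k p
Stitch 13 in working order -> k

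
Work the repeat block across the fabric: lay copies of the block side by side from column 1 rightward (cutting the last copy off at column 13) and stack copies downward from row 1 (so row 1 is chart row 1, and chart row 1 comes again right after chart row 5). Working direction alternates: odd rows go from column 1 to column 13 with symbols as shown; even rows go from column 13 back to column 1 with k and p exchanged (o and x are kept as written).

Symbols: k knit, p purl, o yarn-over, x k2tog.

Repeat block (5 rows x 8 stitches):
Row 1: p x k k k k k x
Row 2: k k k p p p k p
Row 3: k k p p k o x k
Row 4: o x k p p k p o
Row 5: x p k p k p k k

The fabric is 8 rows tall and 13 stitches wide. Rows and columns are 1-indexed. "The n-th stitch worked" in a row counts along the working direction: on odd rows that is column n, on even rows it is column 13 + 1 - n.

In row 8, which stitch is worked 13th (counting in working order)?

Stitch:
p

Derivation:
Row 8 uses chart row ((8-1) mod 5)+1 = 3. Row 8 is even, so WS.
Chart row 3 tiled across columns 1-13: k k p p k o x k k k p p k
Wrong side: read the tiled row from column 13 down to 1 and exchange k with p (leave o, x).
Row 8 as worked: p k k p p p x o p k k p p
Counting 13 along the worked row gives p.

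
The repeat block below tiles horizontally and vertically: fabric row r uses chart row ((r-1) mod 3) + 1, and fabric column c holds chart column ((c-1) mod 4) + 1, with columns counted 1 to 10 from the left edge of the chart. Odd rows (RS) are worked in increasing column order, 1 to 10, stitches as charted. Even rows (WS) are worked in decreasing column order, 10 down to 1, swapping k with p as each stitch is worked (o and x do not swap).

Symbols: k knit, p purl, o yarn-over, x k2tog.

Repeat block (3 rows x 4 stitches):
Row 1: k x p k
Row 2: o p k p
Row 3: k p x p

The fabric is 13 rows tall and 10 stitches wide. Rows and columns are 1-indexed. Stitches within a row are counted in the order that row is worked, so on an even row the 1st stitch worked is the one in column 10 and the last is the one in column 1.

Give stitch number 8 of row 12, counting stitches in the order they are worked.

== STITCH ==
x

Derivation:
Row 12: (12-1) mod 3 = 2, so use chart row 3. Even row -> WS.
Chart row 3 tiled across columns 1-10: k p x p k p x p k p
WS row: flip the tiled sequence (start at column 10) and apply k<->p; o and x stay.
Row 12 as worked: k p k x k p k x k p
Counting 8 along the worked row gives x.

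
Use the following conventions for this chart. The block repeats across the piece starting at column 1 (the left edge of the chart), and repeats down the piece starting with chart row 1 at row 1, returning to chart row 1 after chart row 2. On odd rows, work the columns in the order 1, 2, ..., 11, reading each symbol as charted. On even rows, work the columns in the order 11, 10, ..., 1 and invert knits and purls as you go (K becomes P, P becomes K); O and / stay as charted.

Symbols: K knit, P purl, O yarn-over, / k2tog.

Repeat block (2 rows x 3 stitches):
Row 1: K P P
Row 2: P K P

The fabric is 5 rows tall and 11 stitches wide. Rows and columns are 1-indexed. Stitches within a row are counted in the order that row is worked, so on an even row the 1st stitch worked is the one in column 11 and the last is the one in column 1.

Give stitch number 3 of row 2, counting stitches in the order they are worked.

Stitch:
K

Derivation:
Row 2 uses chart row ((2-1) mod 2)+1 = 2. Row 2 is even, so WS.
Chart row 2 tiled across columns 1-11: P K P P K P P K P P K
Wrong side: read the tiled row from column 11 down to 1 and exchange K with P (leave O, /).
Row 2 as worked: P K K P K K P K K P K
Stitch 3 in working order -> K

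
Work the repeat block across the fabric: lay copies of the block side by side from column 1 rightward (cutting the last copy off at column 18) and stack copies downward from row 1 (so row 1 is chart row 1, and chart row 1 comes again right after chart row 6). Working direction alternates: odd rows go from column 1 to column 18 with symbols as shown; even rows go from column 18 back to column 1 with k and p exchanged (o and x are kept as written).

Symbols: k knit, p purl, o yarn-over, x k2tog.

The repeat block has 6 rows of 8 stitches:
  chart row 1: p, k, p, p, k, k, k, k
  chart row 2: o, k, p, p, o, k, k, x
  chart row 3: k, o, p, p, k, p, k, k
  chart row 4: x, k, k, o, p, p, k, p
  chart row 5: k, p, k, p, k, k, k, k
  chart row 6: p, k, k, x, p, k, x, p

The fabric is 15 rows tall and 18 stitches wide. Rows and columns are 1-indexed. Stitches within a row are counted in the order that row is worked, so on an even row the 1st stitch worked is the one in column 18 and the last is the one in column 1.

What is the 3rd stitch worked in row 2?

For row 2: chart row = ((2-1) mod 6) + 1 = 2; this is a WS (even) row.
Chart row 2 tiled across columns 1-18: o k p p o k k x o k p p o k k x o k
WS row: flip the tiled sequence (start at column 18) and apply k<->p; o and x stay.
Row 2 as worked: p o x p p o k k p o x p p o k k p o
Counting 3 along the worked row gives x.

Stitch:
x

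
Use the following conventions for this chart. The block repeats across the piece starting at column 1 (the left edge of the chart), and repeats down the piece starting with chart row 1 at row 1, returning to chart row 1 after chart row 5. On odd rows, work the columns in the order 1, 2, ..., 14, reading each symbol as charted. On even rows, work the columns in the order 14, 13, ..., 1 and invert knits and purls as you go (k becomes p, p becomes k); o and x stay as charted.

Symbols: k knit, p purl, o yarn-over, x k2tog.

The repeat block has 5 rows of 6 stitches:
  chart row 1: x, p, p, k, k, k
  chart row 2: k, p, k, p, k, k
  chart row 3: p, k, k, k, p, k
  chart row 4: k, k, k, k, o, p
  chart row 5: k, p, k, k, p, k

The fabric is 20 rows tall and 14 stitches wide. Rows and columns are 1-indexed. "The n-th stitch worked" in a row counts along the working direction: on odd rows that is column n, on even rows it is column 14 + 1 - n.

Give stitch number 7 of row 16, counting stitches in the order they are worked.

Stitch:
k

Derivation:
Row 16: (16-1) mod 5 = 0, so use chart row 1. Even row -> WS.
Chart row 1 tiled across columns 1-14: x p p k k k x p p k k k x p
Wrong side: read the tiled row from column 14 down to 1 and exchange k with p (leave o, x).
Row 16 as worked: k x p p p k k x p p p k k x
The 7th stitch worked is k.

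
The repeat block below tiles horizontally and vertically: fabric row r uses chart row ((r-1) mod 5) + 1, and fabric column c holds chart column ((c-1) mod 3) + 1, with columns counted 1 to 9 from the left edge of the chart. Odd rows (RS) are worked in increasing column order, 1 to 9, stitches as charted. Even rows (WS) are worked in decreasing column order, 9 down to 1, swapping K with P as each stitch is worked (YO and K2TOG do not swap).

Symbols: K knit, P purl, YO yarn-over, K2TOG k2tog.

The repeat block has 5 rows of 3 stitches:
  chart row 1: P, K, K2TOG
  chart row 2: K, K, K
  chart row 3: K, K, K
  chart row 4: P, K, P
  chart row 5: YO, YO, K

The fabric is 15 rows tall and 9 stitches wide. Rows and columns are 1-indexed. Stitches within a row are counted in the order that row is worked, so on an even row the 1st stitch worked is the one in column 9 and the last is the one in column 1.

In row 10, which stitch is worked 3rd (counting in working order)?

For row 10: chart row = ((10-1) mod 5) + 1 = 5; this is a WS (even) row.
Chart row 5 tiled across columns 1-9: YO YO K YO YO K YO YO K
WS row: flip the tiled sequence (start at column 9) and apply K<->P; YO and K2TOG stay.
Row 10 as worked: P YO YO P YO YO P YO YO
The 3rd stitch worked is YO.

== STITCH ==
YO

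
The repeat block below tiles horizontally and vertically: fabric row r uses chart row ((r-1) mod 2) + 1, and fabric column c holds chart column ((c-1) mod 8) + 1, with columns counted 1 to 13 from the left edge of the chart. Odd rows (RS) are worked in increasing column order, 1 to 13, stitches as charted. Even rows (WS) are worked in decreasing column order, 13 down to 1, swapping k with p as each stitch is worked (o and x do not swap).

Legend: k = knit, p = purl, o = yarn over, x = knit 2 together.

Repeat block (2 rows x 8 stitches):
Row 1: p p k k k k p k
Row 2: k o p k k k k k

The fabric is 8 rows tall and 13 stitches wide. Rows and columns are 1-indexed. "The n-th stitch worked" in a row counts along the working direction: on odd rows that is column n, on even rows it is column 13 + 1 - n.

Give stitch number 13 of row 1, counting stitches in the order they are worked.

Row 1: (1-1) mod 2 = 0, so use chart row 1. Odd row -> RS.
Chart row 1 tiled across columns 1-13: p p k k k k p k p p k k k
Right side: take the tiled row as-is (worked left to right from column 1).
Counting 13 along the worked row gives k.

== STITCH ==
k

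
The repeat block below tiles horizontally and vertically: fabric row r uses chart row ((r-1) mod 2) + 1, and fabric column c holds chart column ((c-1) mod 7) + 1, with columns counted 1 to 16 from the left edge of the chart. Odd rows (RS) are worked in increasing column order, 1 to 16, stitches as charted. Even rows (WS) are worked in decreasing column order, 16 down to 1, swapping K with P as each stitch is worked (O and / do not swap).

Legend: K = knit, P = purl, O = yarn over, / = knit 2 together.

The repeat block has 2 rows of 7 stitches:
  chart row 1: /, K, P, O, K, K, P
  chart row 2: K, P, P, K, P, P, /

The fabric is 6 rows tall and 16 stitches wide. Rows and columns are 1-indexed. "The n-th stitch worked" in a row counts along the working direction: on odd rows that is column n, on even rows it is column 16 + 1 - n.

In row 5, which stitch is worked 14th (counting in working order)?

Row 5: (5-1) mod 2 = 0, so use chart row 1. Odd row -> RS.
Chart row 1 tiled across columns 1-16: / K P O K K P / K P O K K P / K
RS: work column 1 to column 16, symbols as charted — the tiled row is the row as worked.
Counting 14 along the worked row gives P.

Result:
P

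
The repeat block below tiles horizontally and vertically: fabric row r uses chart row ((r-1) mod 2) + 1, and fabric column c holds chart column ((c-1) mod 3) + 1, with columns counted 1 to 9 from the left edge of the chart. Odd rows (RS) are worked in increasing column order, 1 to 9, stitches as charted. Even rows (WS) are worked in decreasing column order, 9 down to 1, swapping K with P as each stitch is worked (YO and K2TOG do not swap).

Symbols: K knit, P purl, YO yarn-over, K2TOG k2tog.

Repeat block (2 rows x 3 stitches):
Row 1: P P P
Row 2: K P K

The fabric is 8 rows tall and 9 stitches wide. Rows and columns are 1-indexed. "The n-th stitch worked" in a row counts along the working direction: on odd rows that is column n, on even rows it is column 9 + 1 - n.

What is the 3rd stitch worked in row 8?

Row 8 uses chart row ((8-1) mod 2)+1 = 2. Row 8 is even, so WS.
Chart row 2 tiled across columns 1-9: K P K K P K K P K
Wrong side: read the tiled row from column 9 down to 1 and exchange K with P (leave YO, K2TOG).
Row 8 as worked: P K P P K P P K P
The 3rd stitch worked is P.

Stitch:
P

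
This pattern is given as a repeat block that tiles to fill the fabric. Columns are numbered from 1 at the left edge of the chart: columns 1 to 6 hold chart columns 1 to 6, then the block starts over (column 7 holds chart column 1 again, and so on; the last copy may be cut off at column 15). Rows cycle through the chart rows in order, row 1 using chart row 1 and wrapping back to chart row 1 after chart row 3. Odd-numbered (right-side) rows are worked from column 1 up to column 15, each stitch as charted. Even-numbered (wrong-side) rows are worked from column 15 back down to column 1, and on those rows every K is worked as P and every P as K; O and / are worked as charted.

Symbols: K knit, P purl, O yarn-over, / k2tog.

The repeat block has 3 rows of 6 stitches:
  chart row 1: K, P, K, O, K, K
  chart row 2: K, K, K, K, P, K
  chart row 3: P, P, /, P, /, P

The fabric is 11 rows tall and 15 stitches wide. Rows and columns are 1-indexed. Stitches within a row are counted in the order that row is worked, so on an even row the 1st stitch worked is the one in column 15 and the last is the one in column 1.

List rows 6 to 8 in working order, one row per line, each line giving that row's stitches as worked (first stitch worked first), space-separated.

== ROWS AS WORKED ==
/ K K K / K / K K K / K / K K
K P K O K K K P K O K K K P K
P P P P K P P P P P K P P P P

Derivation:
Row 6: chart row 3, WS - tiled (columns 1-15): P P / P / P P P / P / P P P /; work from column 15 back to 1 with K<->P swapped.
Row 7: chart row 1, RS - tile across columns 1-15 and work as-is.
Row 8: chart row 2, WS - tiled (columns 1-15): K K K K P K K K K K P K K K K; work from column 15 back to 1 with K<->P swapped.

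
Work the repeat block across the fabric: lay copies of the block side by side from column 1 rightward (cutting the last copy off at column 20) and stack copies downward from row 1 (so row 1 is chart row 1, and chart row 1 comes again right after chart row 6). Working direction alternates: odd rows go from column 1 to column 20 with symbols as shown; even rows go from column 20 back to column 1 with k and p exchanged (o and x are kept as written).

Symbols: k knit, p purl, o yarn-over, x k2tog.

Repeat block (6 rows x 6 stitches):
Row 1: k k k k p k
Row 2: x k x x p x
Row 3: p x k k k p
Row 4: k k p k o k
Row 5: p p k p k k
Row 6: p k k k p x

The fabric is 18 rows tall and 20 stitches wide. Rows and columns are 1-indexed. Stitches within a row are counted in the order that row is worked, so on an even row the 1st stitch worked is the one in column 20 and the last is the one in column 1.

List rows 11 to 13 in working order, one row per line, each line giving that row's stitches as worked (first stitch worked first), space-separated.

Row 11: chart row 5, RS - tile across columns 1-20 and work as-is.
Row 12: chart row 6, WS - tiled (columns 1-20): p k k k p x p k k k p x p k k k p x p k; work from column 20 back to 1 with k<->p swapped.
Row 13: chart row 1, RS - tile across columns 1-20 and work as-is.

Result:
p p k p k k p p k p k k p p k p k k p p
p k x k p p p k x k p p p k x k p p p k
k k k k p k k k k k p k k k k k p k k k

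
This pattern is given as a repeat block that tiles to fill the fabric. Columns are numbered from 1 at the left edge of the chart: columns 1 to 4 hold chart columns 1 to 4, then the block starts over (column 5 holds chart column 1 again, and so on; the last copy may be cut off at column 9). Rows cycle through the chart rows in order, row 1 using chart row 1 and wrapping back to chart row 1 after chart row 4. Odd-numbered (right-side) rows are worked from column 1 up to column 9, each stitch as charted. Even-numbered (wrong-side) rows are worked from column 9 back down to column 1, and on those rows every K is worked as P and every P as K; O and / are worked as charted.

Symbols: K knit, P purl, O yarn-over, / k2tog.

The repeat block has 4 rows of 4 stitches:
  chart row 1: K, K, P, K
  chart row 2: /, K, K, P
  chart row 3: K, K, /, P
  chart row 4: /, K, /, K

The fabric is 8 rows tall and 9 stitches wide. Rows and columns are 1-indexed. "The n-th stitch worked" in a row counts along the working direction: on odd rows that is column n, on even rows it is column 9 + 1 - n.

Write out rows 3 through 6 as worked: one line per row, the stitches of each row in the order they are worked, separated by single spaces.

Row 3: chart row 3, RS - tile across columns 1-9 and work as-is.
Row 4: chart row 4, WS - tiled (columns 1-9): / K / K / K / K /; work from column 9 back to 1 with K<->P swapped.
Row 5: chart row 1, RS - tile across columns 1-9 and work as-is.
Row 6: chart row 2, WS - tiled (columns 1-9): / K K P / K K P /; work from column 9 back to 1 with K<->P swapped.

== ROWS AS WORKED ==
K K / P K K / P K
/ P / P / P / P /
K K P K K K P K K
/ K P P / K P P /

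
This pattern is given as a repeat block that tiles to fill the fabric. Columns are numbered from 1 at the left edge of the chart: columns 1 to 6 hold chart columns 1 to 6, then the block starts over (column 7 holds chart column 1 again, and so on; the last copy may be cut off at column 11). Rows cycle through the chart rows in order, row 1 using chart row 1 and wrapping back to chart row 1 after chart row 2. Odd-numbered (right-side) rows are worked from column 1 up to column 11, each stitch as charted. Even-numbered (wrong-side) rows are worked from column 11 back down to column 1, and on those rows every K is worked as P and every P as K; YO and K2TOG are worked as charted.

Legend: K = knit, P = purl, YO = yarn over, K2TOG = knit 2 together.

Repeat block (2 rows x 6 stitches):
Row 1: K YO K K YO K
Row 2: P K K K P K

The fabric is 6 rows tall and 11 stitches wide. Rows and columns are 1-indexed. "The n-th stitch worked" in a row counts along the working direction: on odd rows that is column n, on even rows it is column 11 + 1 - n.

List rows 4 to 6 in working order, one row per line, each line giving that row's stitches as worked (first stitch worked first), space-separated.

Row 4: chart row 2, WS - tiled (columns 1-11): P K K K P K P K K K P; work from column 11 back to 1 with K<->P swapped.
Row 5: chart row 1, RS - tile across columns 1-11 and work as-is.
Row 6: chart row 2, WS - tiled (columns 1-11): P K K K P K P K K K P; work from column 11 back to 1 with K<->P swapped.

== ROWS AS WORKED ==
K P P P K P K P P P K
K YO K K YO K K YO K K YO
K P P P K P K P P P K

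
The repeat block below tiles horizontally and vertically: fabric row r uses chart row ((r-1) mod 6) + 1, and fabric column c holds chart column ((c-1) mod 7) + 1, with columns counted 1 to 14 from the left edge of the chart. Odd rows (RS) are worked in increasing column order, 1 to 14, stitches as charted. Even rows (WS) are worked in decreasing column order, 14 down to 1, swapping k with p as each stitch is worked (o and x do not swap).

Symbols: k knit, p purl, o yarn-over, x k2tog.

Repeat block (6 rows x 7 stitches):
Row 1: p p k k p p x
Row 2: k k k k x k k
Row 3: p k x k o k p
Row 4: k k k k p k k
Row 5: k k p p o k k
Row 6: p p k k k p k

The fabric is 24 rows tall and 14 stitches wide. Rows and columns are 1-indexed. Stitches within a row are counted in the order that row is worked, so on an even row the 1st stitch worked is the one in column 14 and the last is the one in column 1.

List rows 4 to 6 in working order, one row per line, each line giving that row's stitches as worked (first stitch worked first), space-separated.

Rows as worked:
p p k p p p p p p k p p p p
k k p p o k k k k p p o k k
p k p p p k k p k p p p k k

Derivation:
Row 4: chart row 4, WS - tiled (columns 1-14): k k k k p k k k k k k p k k; work from column 14 back to 1 with k<->p swapped.
Row 5: chart row 5, RS - tile across columns 1-14 and work as-is.
Row 6: chart row 6, WS - tiled (columns 1-14): p p k k k p k p p k k k p k; work from column 14 back to 1 with k<->p swapped.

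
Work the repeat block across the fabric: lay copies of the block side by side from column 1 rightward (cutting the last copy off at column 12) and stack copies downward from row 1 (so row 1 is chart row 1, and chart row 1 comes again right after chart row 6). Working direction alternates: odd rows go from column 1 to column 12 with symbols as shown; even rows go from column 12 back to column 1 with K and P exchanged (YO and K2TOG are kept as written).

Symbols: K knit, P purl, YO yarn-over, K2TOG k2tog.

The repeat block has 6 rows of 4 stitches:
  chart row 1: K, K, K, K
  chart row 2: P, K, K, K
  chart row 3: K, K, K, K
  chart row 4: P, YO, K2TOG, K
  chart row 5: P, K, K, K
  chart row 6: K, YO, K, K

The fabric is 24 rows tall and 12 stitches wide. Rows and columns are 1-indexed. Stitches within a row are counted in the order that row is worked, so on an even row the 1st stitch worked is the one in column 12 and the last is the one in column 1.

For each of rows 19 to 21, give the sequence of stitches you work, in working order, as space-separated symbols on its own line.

Result:
K K K K K K K K K K K K
P P P K P P P K P P P K
K K K K K K K K K K K K

Derivation:
Row 19: chart row 1, RS - tile across columns 1-12 and work as-is.
Row 20: chart row 2, WS - tiled (columns 1-12): P K K K P K K K P K K K; work from column 12 back to 1 with K<->P swapped.
Row 21: chart row 3, RS - tile across columns 1-12 and work as-is.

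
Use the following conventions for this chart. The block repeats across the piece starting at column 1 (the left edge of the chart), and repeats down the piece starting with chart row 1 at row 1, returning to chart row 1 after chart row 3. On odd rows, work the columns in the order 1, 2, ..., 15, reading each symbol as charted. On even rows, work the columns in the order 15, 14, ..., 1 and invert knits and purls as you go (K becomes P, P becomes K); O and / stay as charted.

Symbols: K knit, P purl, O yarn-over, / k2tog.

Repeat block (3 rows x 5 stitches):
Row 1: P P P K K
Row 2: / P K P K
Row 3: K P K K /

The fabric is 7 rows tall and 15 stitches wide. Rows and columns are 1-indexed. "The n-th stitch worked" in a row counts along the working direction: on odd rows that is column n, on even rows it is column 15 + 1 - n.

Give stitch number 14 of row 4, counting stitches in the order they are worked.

Result:
K

Derivation:
For row 4: chart row = ((4-1) mod 3) + 1 = 1; this is a WS (even) row.
Chart row 1 tiled across columns 1-15: P P P K K P P P K K P P P K K
WS row: flip the tiled sequence (start at column 15) and apply K<->P; O and / stay.
Row 4 as worked: P P K K K P P K K K P P K K K
Counting 14 along the worked row gives K.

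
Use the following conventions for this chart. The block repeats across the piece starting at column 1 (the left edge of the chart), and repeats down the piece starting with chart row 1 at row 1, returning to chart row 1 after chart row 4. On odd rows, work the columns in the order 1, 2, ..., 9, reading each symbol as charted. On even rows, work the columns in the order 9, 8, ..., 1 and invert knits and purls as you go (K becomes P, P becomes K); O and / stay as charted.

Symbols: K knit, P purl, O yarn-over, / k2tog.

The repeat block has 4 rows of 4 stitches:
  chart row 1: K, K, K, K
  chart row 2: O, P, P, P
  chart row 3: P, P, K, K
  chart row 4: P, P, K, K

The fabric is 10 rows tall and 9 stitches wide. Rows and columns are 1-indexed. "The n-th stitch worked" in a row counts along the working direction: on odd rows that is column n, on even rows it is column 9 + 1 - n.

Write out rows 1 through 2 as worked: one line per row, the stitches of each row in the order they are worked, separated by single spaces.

Row 1: chart row 1, RS - tile across columns 1-9 and work as-is.
Row 2: chart row 2, WS - tiled (columns 1-9): O P P P O P P P O; work from column 9 back to 1 with K<->P swapped.

Rows as worked:
K K K K K K K K K
O K K K O K K K O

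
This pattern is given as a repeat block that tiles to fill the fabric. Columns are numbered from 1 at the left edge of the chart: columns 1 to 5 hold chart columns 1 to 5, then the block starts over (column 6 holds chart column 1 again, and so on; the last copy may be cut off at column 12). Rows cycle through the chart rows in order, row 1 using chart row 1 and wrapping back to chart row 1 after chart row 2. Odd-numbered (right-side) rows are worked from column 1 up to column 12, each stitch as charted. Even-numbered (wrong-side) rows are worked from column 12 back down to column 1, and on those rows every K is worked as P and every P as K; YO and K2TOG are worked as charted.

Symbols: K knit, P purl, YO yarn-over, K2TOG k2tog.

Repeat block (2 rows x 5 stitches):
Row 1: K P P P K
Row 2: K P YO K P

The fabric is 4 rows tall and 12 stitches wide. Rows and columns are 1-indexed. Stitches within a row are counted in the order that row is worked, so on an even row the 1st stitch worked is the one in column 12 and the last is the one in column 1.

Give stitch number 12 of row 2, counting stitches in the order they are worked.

Row 2: (2-1) mod 2 = 1, so use chart row 2. Even row -> WS.
Chart row 2 tiled across columns 1-12: K P YO K P K P YO K P K P
WS row: flip the tiled sequence (start at column 12) and apply K<->P; YO and K2TOG stay.
Row 2 as worked: K P K P YO K P K P YO K P
Stitch 12 in working order -> P

== STITCH ==
P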